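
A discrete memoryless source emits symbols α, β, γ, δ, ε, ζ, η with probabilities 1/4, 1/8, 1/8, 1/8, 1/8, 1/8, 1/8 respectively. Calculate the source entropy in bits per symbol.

2.75 bits

Each probability is a power of 1/2, so log₂(1/p) is an integer.
H = Σ p·log₂(1/p) = 1/4·2 + 1/8·3 + 1/8·3 + 1/8·3 + 1/8·3 + 1/8·3 + 1/8·3 = 2.75 bits.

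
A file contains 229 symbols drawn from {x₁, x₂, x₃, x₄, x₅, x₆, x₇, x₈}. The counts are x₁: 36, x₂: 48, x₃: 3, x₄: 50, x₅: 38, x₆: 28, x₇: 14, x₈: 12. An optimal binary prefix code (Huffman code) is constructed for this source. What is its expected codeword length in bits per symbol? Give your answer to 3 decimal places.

2.764 bits/symbol

Probabilities are the counts divided by 229.
Repeatedly combine the two least-probable nodes; the expected code length is the sum of the merged weights.
merge 3/229 + 12/229 → 15/229
merge 14/229 + 15/229 → 29/229
merge 28/229 + 29/229 → 57/229
merge 36/229 + 38/229 → 74/229
merge 48/229 + 50/229 → 98/229
merge 57/229 + 74/229 → 131/229
merge 98/229 + 131/229 → 1
L = 15/229 + 29/229 + 57/229 + 74/229 + 98/229 + 131/229 + 1 = 633/229 ≈ 2.764 bits/symbol.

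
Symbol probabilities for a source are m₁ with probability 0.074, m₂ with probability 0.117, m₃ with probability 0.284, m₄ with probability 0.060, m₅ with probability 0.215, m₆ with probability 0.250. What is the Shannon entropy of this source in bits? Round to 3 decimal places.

H = −Σ pᵢ log₂ pᵢ.
−0.074·log₂(0.074) = 0.2780
−0.117·log₂(0.117) = 0.3622
−0.284·log₂(0.284) = 0.5158
−0.060·log₂(0.060) = 0.2435
−0.215·log₂(0.215) = 0.4768
−0.250·log₂(0.250) = 0.5000
Sum ≈ 2.3762 → 2.376 bits.

2.376 bits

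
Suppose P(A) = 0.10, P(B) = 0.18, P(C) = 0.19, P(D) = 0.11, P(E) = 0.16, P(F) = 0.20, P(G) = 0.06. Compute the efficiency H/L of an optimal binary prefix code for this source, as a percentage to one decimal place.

Entropy H = −Σ p log₂ p ≈ 2.7139 bits.
Huffman merges: 3/50+1/10→4/25; 11/100+4/25→27/100; 4/25+9/50→17/50; 19/100+1/5→39/100; 27/100+17/50→61/100; 39/100+61/100→1. L = 277/100 ≈ 2.7700.
Efficiency = H/L = 2.7139/2.7700 = 98.0%.

98.0%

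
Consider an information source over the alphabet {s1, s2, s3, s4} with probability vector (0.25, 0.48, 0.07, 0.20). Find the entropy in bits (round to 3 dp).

H = −Σ pᵢ log₂ pᵢ.
−0.25·log₂(0.25) = 0.5000
−0.48·log₂(0.48) = 0.5083
−0.07·log₂(0.07) = 0.2686
−0.20·log₂(0.20) = 0.4644
Sum ≈ 1.7412 → 1.741 bits.

1.741 bits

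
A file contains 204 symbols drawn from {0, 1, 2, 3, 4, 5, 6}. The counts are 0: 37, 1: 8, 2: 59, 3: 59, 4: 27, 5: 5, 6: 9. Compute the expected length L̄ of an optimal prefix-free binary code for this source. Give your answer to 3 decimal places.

Probabilities are the counts divided by 204.
Repeatedly combine the two least-probable nodes; the expected code length is the sum of the merged weights.
merge 5/204 + 2/51 → 13/204
merge 3/68 + 13/204 → 11/102
merge 11/102 + 9/68 → 49/204
merge 37/204 + 49/204 → 43/102
merge 59/204 + 59/204 → 59/102
merge 43/102 + 59/102 → 1
L = 13/204 + 11/102 + 49/204 + 43/102 + 59/102 + 1 = 41/17 ≈ 2.412 bits/symbol.

2.412 bits/symbol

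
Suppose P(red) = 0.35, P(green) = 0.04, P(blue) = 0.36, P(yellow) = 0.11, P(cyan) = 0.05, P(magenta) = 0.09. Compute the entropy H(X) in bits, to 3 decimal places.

2.126 bits

H = −Σ pᵢ log₂ pᵢ.
−0.35·log₂(0.35) = 0.5301
−0.04·log₂(0.04) = 0.1858
−0.36·log₂(0.36) = 0.5306
−0.11·log₂(0.11) = 0.3503
−0.05·log₂(0.05) = 0.2161
−0.09·log₂(0.09) = 0.3127
Sum ≈ 2.1255 → 2.126 bits.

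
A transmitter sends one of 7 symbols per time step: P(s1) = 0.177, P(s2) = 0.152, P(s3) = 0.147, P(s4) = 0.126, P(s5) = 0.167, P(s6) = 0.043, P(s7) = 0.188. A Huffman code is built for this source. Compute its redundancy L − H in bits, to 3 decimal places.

Entropy H = −Σ p log₂ p ≈ 2.7182 bits.
Huffman merges: 43/1000+63/500→169/1000; 147/1000+19/125→299/1000; 167/1000+169/1000→42/125; 177/1000+47/250→73/200; 299/1000+42/125→127/200; 73/200+127/200→1. L = 701/250 ≈ 2.8040.
L − H = 2.8040 − 2.7182 = 0.086 bits.

0.086 bits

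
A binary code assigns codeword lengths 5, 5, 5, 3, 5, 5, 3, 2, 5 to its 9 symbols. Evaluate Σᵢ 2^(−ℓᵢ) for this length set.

With common denominator 2^5 = 32: Σ 2^(−ℓᵢ) = 1/32 + 1/32 + 1/32 + 4/32 + 1/32 + 1/32 + 4/32 + 8/32 + 1/32 = 22/32 = 0.6875.

0.6875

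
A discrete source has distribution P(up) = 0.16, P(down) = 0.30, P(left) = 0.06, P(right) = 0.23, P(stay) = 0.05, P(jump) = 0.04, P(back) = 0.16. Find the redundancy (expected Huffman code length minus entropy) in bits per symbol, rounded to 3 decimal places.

Entropy H = −Σ p log₂ p ≈ 2.5002 bits.
Huffman merges: 1/25+1/20→9/100; 3/50+9/100→3/20; 3/20+4/25→31/100; 4/25+23/100→39/100; 3/10+31/100→61/100; 39/100+61/100→1. L = 51/20 ≈ 2.5500.
L − H = 2.5500 − 2.5002 = 0.050 bits.

0.050 bits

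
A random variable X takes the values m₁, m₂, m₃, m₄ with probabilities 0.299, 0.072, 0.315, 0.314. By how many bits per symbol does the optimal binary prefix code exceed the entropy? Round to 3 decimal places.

Entropy H = −Σ p log₂ p ≈ 1.8438 bits.
Huffman merges: 9/125+299/1000→371/1000; 157/500+63/200→629/1000; 371/1000+629/1000→1. L = 2 ≈ 2.0000.
L − H = 2.0000 − 1.8438 = 0.156 bits.

0.156 bits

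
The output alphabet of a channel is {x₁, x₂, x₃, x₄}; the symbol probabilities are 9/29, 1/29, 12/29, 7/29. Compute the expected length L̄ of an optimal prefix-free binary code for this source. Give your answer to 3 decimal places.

1.862 bits/symbol

Repeatedly combine the two least-probable nodes; the expected code length is the sum of the merged weights.
merge 1/29 + 7/29 → 8/29
merge 8/29 + 9/29 → 17/29
merge 12/29 + 17/29 → 1
L = 8/29 + 17/29 + 1 = 54/29 ≈ 1.862 bits/symbol.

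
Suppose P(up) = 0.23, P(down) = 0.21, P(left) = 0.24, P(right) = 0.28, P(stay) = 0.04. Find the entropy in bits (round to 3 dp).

H = −Σ pᵢ log₂ pᵢ.
−0.23·log₂(0.23) = 0.4877
−0.21·log₂(0.21) = 0.4728
−0.24·log₂(0.24) = 0.4941
−0.28·log₂(0.28) = 0.5142
−0.04·log₂(0.04) = 0.1858
Sum ≈ 2.1546 → 2.155 bits.

2.155 bits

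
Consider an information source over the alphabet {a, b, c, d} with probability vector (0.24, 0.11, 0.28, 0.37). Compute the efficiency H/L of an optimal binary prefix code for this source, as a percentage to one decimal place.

Entropy H = −Σ p log₂ p ≈ 1.8894 bits.
Huffman merges: 11/100+6/25→7/20; 7/25+7/20→63/100; 37/100+63/100→1. L = 99/50 ≈ 1.9800.
Efficiency = H/L = 1.8894/1.9800 = 95.4%.

95.4%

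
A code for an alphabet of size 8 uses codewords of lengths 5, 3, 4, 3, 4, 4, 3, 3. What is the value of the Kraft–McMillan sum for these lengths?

With common denominator 2^5 = 32: Σ 2^(−ℓᵢ) = 1/32 + 4/32 + 2/32 + 4/32 + 2/32 + 2/32 + 4/32 + 4/32 = 23/32 = 0.71875.

0.71875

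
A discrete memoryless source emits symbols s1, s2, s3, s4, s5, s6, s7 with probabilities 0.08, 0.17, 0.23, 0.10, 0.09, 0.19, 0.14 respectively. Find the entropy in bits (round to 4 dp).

H = −Σ pᵢ log₂ pᵢ.
−0.08·log₂(0.08) = 0.2915
−0.17·log₂(0.17) = 0.4346
−0.23·log₂(0.23) = 0.4877
−0.10·log₂(0.10) = 0.3322
−0.09·log₂(0.09) = 0.3127
−0.19·log₂(0.19) = 0.4552
−0.14·log₂(0.14) = 0.3971
Sum ≈ 2.7109 → 2.7109 bits.

2.7109 bits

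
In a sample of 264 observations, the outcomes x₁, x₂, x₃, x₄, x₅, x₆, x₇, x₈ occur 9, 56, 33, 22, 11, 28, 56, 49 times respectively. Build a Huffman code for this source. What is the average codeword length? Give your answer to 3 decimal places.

2.811 bits/symbol

Probabilities are the counts divided by 264.
Repeatedly combine the two least-probable nodes; the expected code length is the sum of the merged weights.
merge 3/88 + 1/24 → 5/66
merge 5/66 + 1/12 → 7/44
merge 7/66 + 1/8 → 61/264
merge 7/44 + 49/264 → 91/264
merge 7/33 + 7/33 → 14/33
merge 61/264 + 91/264 → 19/33
merge 14/33 + 19/33 → 1
L = 5/66 + 7/44 + 61/264 + 91/264 + 14/33 + 19/33 + 1 = 371/132 ≈ 2.811 bits/symbol.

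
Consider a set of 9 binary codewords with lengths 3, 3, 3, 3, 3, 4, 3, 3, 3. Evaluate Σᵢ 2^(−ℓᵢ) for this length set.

With common denominator 2^4 = 16: Σ 2^(−ℓᵢ) = 2/16 + 2/16 + 2/16 + 2/16 + 2/16 + 1/16 + 2/16 + 2/16 + 2/16 = 17/16 = 1.0625.

1.0625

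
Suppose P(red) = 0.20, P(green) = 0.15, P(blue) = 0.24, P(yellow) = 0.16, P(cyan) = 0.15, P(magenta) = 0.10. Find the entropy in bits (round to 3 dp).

2.535 bits

H = −Σ pᵢ log₂ pᵢ.
−0.20·log₂(0.20) = 0.4644
−0.15·log₂(0.15) = 0.4105
−0.24·log₂(0.24) = 0.4941
−0.16·log₂(0.16) = 0.4230
−0.15·log₂(0.15) = 0.4105
−0.10·log₂(0.10) = 0.3322
Sum ≈ 2.5348 → 2.535 bits.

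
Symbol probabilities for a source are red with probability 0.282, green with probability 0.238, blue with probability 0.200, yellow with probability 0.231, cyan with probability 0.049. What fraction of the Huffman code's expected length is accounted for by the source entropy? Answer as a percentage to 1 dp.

96.7%

Entropy H = −Σ p log₂ p ≈ 2.1738 bits.
Huffman merges: 49/1000+1/5→249/1000; 231/1000+119/500→469/1000; 249/1000+141/500→531/1000; 469/1000+531/1000→1. L = 2249/1000 ≈ 2.2490.
Efficiency = H/L = 2.1738/2.2490 = 96.7%.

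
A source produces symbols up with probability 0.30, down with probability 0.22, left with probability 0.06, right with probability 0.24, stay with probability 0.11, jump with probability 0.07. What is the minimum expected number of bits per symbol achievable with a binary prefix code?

Repeatedly combine the two least-probable nodes; the expected code length is the sum of the merged weights.
merge 3/50 + 7/100 → 13/100
merge 11/100 + 13/100 → 6/25
merge 11/50 + 6/25 → 23/50
merge 6/25 + 3/10 → 27/50
merge 23/50 + 27/50 → 1
L = 13/100 + 6/25 + 23/50 + 27/50 + 1 = 237/100 = 2.37 bits/symbol.

2.37 bits/symbol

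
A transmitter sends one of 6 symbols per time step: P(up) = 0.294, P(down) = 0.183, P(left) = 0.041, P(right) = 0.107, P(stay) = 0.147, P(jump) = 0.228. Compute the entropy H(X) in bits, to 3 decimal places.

H = −Σ pᵢ log₂ pᵢ.
−0.294·log₂(0.294) = 0.5192
−0.183·log₂(0.183) = 0.4484
−0.041·log₂(0.041) = 0.1889
−0.107·log₂(0.107) = 0.3450
−0.147·log₂(0.147) = 0.4066
−0.228·log₂(0.228) = 0.4863
Sum ≈ 2.3945 → 2.394 bits.

2.394 bits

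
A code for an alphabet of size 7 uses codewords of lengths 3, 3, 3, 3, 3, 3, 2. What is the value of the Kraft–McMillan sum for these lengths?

With common denominator 2^3 = 8: Σ 2^(−ℓᵢ) = 1/8 + 1/8 + 1/8 + 1/8 + 1/8 + 1/8 + 2/8 = 8/8 = 1.

1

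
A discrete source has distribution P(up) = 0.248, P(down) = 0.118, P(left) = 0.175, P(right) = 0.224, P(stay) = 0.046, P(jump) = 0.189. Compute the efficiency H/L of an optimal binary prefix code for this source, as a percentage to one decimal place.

97.7%

Entropy H = −Σ p log₂ p ≈ 2.4448 bits.
Huffman merges: 23/500+59/500→41/250; 41/250+7/40→339/1000; 189/1000+28/125→413/1000; 31/125+339/1000→587/1000; 413/1000+587/1000→1. L = 2503/1000 ≈ 2.5030.
Efficiency = H/L = 2.4448/2.5030 = 97.7%.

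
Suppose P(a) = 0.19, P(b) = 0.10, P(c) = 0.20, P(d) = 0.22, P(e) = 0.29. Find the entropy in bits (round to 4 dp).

H = −Σ pᵢ log₂ pᵢ.
−0.19·log₂(0.19) = 0.4552
−0.10·log₂(0.10) = 0.3322
−0.20·log₂(0.20) = 0.4644
−0.22·log₂(0.22) = 0.4806
−0.29·log₂(0.29) = 0.5179
Sum ≈ 2.2503 → 2.2503 bits.

2.2503 bits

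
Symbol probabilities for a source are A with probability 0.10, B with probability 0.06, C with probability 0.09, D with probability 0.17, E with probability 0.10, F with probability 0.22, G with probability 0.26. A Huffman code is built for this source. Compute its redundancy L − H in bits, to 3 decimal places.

Entropy H = −Σ p log₂ p ≈ 2.6410 bits.
Huffman merges: 3/50+9/100→3/20; 1/10+1/10→1/5; 3/20+17/100→8/25; 1/5+11/50→21/50; 13/50+8/25→29/50; 21/50+29/50→1. L = 267/100 ≈ 2.6700.
L − H = 2.6700 − 2.6410 = 0.029 bits.

0.029 bits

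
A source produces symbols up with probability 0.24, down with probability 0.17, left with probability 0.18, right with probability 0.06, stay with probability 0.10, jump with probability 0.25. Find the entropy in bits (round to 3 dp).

2.450 bits

H = −Σ pᵢ log₂ pᵢ.
−0.24·log₂(0.24) = 0.4941
−0.17·log₂(0.17) = 0.4346
−0.18·log₂(0.18) = 0.4453
−0.06·log₂(0.06) = 0.2435
−0.10·log₂(0.10) = 0.3322
−0.25·log₂(0.25) = 0.5000
Sum ≈ 2.4498 → 2.450 bits.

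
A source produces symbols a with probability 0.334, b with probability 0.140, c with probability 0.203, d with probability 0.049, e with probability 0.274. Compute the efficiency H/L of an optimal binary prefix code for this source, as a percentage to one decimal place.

Entropy H = −Σ p log₂ p ≈ 2.1175 bits.
Huffman merges: 49/1000+7/50→189/1000; 189/1000+203/1000→49/125; 137/500+167/500→76/125; 49/125+76/125→1. L = 2189/1000 ≈ 2.1890.
Efficiency = H/L = 2.1175/2.1890 = 96.7%.

96.7%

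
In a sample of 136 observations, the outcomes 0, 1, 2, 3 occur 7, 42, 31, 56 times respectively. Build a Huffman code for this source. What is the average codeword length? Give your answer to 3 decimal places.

Probabilities are the counts divided by 136.
Repeatedly combine the two least-probable nodes; the expected code length is the sum of the merged weights.
merge 7/136 + 31/136 → 19/68
merge 19/68 + 21/68 → 10/17
merge 7/17 + 10/17 → 1
L = 19/68 + 10/17 + 1 = 127/68 ≈ 1.868 bits/symbol.

1.868 bits/symbol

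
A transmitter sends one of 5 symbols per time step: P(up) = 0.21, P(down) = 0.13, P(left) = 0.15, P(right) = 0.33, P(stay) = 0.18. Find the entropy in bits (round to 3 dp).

H = −Σ pᵢ log₂ pᵢ.
−0.21·log₂(0.21) = 0.4728
−0.13·log₂(0.13) = 0.3826
−0.15·log₂(0.15) = 0.4105
−0.33·log₂(0.33) = 0.5278
−0.18·log₂(0.18) = 0.4453
Sum ≈ 2.2391 → 2.239 bits.

2.239 bits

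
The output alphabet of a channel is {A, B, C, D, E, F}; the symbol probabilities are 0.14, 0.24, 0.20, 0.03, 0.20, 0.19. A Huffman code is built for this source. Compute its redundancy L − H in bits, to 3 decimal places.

Entropy H = −Σ p log₂ p ≈ 2.4270 bits.
Huffman merges: 3/100+7/50→17/100; 17/100+19/100→9/25; 1/5+1/5→2/5; 6/25+9/25→3/5; 2/5+3/5→1. L = 253/100 ≈ 2.5300.
L − H = 2.5300 − 2.4270 = 0.103 bits.

0.103 bits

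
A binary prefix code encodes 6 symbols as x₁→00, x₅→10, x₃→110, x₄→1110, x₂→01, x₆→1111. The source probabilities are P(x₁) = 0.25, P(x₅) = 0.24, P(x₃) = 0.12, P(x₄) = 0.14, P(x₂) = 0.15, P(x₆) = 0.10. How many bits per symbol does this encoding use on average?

L̄ = Σ pᵢ·ℓᵢ = 0.25·2 + 0.24·2 + 0.12·3 + 0.14·4 + 0.15·2 + 0.10·4 = 2.6 bits/symbol.

2.6 bits/symbol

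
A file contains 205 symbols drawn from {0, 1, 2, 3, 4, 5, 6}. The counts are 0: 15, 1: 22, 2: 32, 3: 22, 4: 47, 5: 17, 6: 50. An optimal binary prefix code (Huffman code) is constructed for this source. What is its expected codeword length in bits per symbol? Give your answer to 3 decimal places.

Probabilities are the counts divided by 205.
Repeatedly combine the two least-probable nodes; the expected code length is the sum of the merged weights.
merge 3/41 + 17/205 → 32/205
merge 22/205 + 22/205 → 44/205
merge 32/205 + 32/205 → 64/205
merge 44/205 + 47/205 → 91/205
merge 10/41 + 64/205 → 114/205
merge 91/205 + 114/205 → 1
L = 32/205 + 44/205 + 64/205 + 91/205 + 114/205 + 1 = 110/41 ≈ 2.683 bits/symbol.

2.683 bits/symbol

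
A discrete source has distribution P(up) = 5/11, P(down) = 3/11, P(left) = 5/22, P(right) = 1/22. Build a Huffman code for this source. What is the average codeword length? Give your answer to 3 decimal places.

1.818 bits/symbol

Repeatedly combine the two least-probable nodes; the expected code length is the sum of the merged weights.
merge 1/22 + 5/22 → 3/11
merge 3/11 + 3/11 → 6/11
merge 5/11 + 6/11 → 1
L = 3/11 + 6/11 + 1 = 20/11 ≈ 1.818 bits/symbol.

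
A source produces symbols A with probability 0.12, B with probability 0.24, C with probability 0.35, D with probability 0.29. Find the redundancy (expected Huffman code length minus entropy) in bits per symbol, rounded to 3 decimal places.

0.091 bits

Entropy H = −Σ p log₂ p ≈ 1.9092 bits.
Huffman merges: 3/25+6/25→9/25; 29/100+7/20→16/25; 9/25+16/25→1. L = 2 ≈ 2.0000.
L − H = 2.0000 − 1.9092 = 0.091 bits.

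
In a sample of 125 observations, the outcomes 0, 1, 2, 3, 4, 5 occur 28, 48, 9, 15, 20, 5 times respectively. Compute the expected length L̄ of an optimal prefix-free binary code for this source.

2.344 bits/symbol

Probabilities are the counts divided by 125.
Repeatedly combine the two least-probable nodes; the expected code length is the sum of the merged weights.
merge 1/25 + 9/125 → 14/125
merge 14/125 + 3/25 → 29/125
merge 4/25 + 28/125 → 48/125
merge 29/125 + 48/125 → 77/125
merge 48/125 + 77/125 → 1
L = 14/125 + 29/125 + 48/125 + 77/125 + 1 = 293/125 = 2.344 bits/symbol.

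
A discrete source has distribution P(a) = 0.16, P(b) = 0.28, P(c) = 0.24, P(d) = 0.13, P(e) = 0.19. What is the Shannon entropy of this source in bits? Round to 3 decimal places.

H = −Σ pᵢ log₂ pᵢ.
−0.16·log₂(0.16) = 0.4230
−0.28·log₂(0.28) = 0.5142
−0.24·log₂(0.24) = 0.4941
−0.13·log₂(0.13) = 0.3826
−0.19·log₂(0.19) = 0.4552
Sum ≈ 2.2692 → 2.269 bits.

2.269 bits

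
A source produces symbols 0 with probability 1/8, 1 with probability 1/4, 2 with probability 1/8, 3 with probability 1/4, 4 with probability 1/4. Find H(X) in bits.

2.25 bits

Each probability is a power of 1/2, so log₂(1/p) is an integer.
H = Σ p·log₂(1/p) = 1/8·3 + 1/4·2 + 1/8·3 + 1/4·2 + 1/4·2 = 2.25 bits.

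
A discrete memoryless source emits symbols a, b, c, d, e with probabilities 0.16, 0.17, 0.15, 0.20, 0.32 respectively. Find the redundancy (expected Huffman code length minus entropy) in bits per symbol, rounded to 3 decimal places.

Entropy H = −Σ p log₂ p ≈ 2.2586 bits.
Huffman merges: 3/20+4/25→31/100; 17/100+1/5→37/100; 31/100+8/25→63/100; 37/100+63/100→1. L = 231/100 ≈ 2.3100.
L − H = 2.3100 − 2.2586 = 0.051 bits.

0.051 bits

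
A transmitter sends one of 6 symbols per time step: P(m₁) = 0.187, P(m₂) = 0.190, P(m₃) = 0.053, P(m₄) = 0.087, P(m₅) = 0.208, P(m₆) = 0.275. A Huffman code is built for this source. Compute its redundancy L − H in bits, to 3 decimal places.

0.045 bits

Entropy H = −Σ p log₂ p ≈ 2.4220 bits.
Huffman merges: 53/1000+87/1000→7/50; 7/50+187/1000→327/1000; 19/100+26/125→199/500; 11/40+327/1000→301/500; 199/500+301/500→1. L = 2467/1000 ≈ 2.4670.
L − H = 2.4670 − 2.4220 = 0.045 bits.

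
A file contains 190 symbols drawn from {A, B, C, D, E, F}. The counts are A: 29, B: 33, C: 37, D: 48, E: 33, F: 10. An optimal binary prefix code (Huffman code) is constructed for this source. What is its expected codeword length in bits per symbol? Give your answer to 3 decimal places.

Probabilities are the counts divided by 190.
Repeatedly combine the two least-probable nodes; the expected code length is the sum of the merged weights.
merge 1/19 + 29/190 → 39/190
merge 33/190 + 33/190 → 33/95
merge 37/190 + 39/190 → 2/5
merge 24/95 + 33/95 → 3/5
merge 2/5 + 3/5 → 1
L = 39/190 + 33/95 + 2/5 + 3/5 + 1 = 97/38 ≈ 2.553 bits/symbol.

2.553 bits/symbol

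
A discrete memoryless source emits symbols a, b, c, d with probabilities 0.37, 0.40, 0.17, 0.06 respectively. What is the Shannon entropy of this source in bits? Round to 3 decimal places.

H = −Σ pᵢ log₂ pᵢ.
−0.37·log₂(0.37) = 0.5307
−0.40·log₂(0.40) = 0.5288
−0.17·log₂(0.17) = 0.4346
−0.06·log₂(0.06) = 0.2435
Sum ≈ 1.7376 → 1.738 bits.

1.738 bits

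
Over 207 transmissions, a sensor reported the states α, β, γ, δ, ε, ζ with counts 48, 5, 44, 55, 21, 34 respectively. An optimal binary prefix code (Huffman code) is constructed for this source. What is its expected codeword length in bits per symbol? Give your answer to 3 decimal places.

2.415 bits/symbol

Probabilities are the counts divided by 207.
Repeatedly combine the two least-probable nodes; the expected code length is the sum of the merged weights.
merge 5/207 + 7/69 → 26/207
merge 26/207 + 34/207 → 20/69
merge 44/207 + 16/69 → 4/9
merge 55/207 + 20/69 → 5/9
merge 4/9 + 5/9 → 1
L = 26/207 + 20/69 + 4/9 + 5/9 + 1 = 500/207 ≈ 2.415 bits/symbol.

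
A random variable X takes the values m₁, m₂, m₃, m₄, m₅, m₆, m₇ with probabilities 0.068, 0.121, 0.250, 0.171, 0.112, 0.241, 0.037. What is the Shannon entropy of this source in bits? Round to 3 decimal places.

2.593 bits

H = −Σ pᵢ log₂ pᵢ.
−0.068·log₂(0.068) = 0.2637
−0.121·log₂(0.121) = 0.3687
−0.250·log₂(0.250) = 0.5000
−0.171·log₂(0.171) = 0.4357
−0.112·log₂(0.112) = 0.3537
−0.241·log₂(0.241) = 0.4947
−0.037·log₂(0.037) = 0.1760
Sum ≈ 2.5926 → 2.593 bits.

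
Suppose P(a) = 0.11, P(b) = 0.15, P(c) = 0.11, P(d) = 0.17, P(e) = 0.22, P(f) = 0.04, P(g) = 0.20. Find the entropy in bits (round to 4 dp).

H = −Σ pᵢ log₂ pᵢ.
−0.11·log₂(0.11) = 0.3503
−0.15·log₂(0.15) = 0.4105
−0.11·log₂(0.11) = 0.3503
−0.17·log₂(0.17) = 0.4346
−0.22·log₂(0.22) = 0.4806
−0.04·log₂(0.04) = 0.1858
−0.20·log₂(0.20) = 0.4644
Sum ≈ 2.6764 → 2.6764 bits.

2.6764 bits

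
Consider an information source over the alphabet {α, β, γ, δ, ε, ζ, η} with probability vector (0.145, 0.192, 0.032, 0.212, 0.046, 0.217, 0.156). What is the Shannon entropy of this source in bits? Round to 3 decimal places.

H = −Σ pᵢ log₂ pᵢ.
−0.145·log₂(0.145) = 0.4040
−0.192·log₂(0.192) = 0.4571
−0.032·log₂(0.032) = 0.1589
−0.212·log₂(0.212) = 0.4744
−0.046·log₂(0.046) = 0.2043
−0.217·log₂(0.217) = 0.4783
−0.156·log₂(0.156) = 0.4181
Sum ≈ 2.5952 → 2.595 bits.

2.595 bits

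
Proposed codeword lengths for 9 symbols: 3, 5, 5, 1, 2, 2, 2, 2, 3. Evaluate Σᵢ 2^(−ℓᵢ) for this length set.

1.8125

With common denominator 2^5 = 32: Σ 2^(−ℓᵢ) = 4/32 + 1/32 + 1/32 + 16/32 + 8/32 + 8/32 + 8/32 + 8/32 + 4/32 = 58/32 = 1.8125.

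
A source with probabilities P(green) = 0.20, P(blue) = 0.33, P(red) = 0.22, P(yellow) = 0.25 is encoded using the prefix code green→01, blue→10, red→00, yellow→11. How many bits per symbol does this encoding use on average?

L̄ = Σ pᵢ·ℓᵢ = 0.20·2 + 0.33·2 + 0.22·2 + 0.25·2 = 2 bits/symbol.

2 bits/symbol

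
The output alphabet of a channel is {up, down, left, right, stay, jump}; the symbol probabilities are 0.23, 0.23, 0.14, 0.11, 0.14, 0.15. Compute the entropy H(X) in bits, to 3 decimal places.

2.530 bits

H = −Σ pᵢ log₂ pᵢ.
−0.23·log₂(0.23) = 0.4877
−0.23·log₂(0.23) = 0.4877
−0.14·log₂(0.14) = 0.3971
−0.11·log₂(0.11) = 0.3503
−0.14·log₂(0.14) = 0.3971
−0.15·log₂(0.15) = 0.4105
Sum ≈ 2.5304 → 2.530 bits.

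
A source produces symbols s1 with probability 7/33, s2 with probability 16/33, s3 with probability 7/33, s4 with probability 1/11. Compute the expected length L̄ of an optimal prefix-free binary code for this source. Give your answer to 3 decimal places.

Repeatedly combine the two least-probable nodes; the expected code length is the sum of the merged weights.
merge 1/11 + 7/33 → 10/33
merge 7/33 + 10/33 → 17/33
merge 16/33 + 17/33 → 1
L = 10/33 + 17/33 + 1 = 20/11 ≈ 1.818 bits/symbol.

1.818 bits/symbol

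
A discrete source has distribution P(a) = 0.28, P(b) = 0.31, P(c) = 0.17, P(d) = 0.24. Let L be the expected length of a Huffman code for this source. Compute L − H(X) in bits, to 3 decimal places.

0.033 bits

Entropy H = −Σ p log₂ p ≈ 1.9667 bits.
Huffman merges: 17/100+6/25→41/100; 7/25+31/100→59/100; 41/100+59/100→1. L = 2 ≈ 2.0000.
L − H = 2.0000 − 1.9667 = 0.033 bits.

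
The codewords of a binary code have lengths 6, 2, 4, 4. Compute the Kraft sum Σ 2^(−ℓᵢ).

With common denominator 2^6 = 64: Σ 2^(−ℓᵢ) = 1/64 + 16/64 + 4/64 + 4/64 = 25/64 = 0.390625.

0.390625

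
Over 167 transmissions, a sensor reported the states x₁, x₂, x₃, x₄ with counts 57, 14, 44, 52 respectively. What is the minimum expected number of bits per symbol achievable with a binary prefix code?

2 bits/symbol

Probabilities are the counts divided by 167.
Repeatedly combine the two least-probable nodes; the expected code length is the sum of the merged weights.
merge 14/167 + 44/167 → 58/167
merge 52/167 + 57/167 → 109/167
merge 58/167 + 109/167 → 1
L = 58/167 + 109/167 + 1 = 2 bits/symbol.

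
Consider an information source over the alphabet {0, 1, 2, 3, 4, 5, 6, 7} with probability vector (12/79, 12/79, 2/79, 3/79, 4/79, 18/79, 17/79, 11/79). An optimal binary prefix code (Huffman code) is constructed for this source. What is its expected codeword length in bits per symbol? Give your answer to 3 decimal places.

2.734 bits/symbol

Repeatedly combine the two least-probable nodes; the expected code length is the sum of the merged weights.
merge 2/79 + 3/79 → 5/79
merge 4/79 + 5/79 → 9/79
merge 9/79 + 11/79 → 20/79
merge 12/79 + 12/79 → 24/79
merge 17/79 + 18/79 → 35/79
merge 20/79 + 24/79 → 44/79
merge 35/79 + 44/79 → 1
L = 5/79 + 9/79 + 20/79 + 24/79 + 35/79 + 44/79 + 1 = 216/79 ≈ 2.734 bits/symbol.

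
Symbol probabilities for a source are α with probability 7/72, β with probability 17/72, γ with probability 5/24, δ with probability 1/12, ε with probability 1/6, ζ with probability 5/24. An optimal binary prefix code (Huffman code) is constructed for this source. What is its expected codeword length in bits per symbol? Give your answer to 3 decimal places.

2.528 bits/symbol

Repeatedly combine the two least-probable nodes; the expected code length is the sum of the merged weights.
merge 1/12 + 7/72 → 13/72
merge 1/6 + 13/72 → 25/72
merge 5/24 + 5/24 → 5/12
merge 17/72 + 25/72 → 7/12
merge 5/12 + 7/12 → 1
L = 13/72 + 25/72 + 5/12 + 7/12 + 1 = 91/36 ≈ 2.528 bits/symbol.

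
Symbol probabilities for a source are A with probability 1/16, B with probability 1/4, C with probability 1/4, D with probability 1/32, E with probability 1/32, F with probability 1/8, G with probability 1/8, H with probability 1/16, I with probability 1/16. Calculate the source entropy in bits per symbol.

Each probability is a power of 1/2, so log₂(1/p) is an integer.
H = Σ p·log₂(1/p) = 1/16·4 + 1/4·2 + 1/4·2 + 1/32·5 + 1/32·5 + 1/8·3 + 1/8·3 + 1/16·4 + 1/16·4 = 2.8125 bits.

2.8125 bits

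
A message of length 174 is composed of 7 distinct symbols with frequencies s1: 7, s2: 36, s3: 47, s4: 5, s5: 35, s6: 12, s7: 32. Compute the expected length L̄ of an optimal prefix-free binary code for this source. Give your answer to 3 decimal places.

2.529 bits/symbol

Probabilities are the counts divided by 174.
Repeatedly combine the two least-probable nodes; the expected code length is the sum of the merged weights.
merge 5/174 + 7/174 → 2/29
merge 2/29 + 2/29 → 4/29
merge 4/29 + 16/87 → 28/87
merge 35/174 + 6/29 → 71/174
merge 47/174 + 28/87 → 103/174
merge 71/174 + 103/174 → 1
L = 2/29 + 4/29 + 28/87 + 71/174 + 103/174 + 1 = 220/87 ≈ 2.529 bits/symbol.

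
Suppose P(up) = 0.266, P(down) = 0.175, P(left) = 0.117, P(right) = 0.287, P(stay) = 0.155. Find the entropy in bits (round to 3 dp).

H = −Σ pᵢ log₂ pᵢ.
−0.266·log₂(0.266) = 0.5082
−0.175·log₂(0.175) = 0.4401
−0.117·log₂(0.117) = 0.3622
−0.287·log₂(0.287) = 0.5169
−0.155·log₂(0.155) = 0.4169
Sum ≈ 2.2442 → 2.244 bits.

2.244 bits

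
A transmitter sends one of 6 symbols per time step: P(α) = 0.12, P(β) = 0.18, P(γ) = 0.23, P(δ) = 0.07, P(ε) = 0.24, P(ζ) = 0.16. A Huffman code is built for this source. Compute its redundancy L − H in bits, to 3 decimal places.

Entropy H = −Σ p log₂ p ≈ 2.4857 bits.
Huffman merges: 7/100+3/25→19/100; 4/25+9/50→17/50; 19/100+23/100→21/50; 6/25+17/50→29/50; 21/50+29/50→1. L = 253/100 ≈ 2.5300.
L − H = 2.5300 − 2.4857 = 0.044 bits.

0.044 bits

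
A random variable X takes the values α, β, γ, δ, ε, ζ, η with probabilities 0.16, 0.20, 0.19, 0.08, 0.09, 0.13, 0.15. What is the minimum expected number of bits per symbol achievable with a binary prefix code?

Repeatedly combine the two least-probable nodes; the expected code length is the sum of the merged weights.
merge 2/25 + 9/100 → 17/100
merge 13/100 + 3/20 → 7/25
merge 4/25 + 17/100 → 33/100
merge 19/100 + 1/5 → 39/100
merge 7/25 + 33/100 → 61/100
merge 39/100 + 61/100 → 1
L = 17/100 + 7/25 + 33/100 + 39/100 + 61/100 + 1 = 139/50 = 2.78 bits/symbol.

2.78 bits/symbol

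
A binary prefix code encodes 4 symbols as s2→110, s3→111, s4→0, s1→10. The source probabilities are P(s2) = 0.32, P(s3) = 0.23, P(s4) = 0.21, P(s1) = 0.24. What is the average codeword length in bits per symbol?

2.34 bits/symbol

L̄ = Σ pᵢ·ℓᵢ = 0.32·3 + 0.23·3 + 0.21·1 + 0.24·2 = 2.34 bits/symbol.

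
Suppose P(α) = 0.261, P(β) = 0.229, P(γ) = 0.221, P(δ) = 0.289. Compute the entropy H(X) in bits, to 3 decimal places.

1.992 bits

H = −Σ pᵢ log₂ pᵢ.
−0.261·log₂(0.261) = 0.5058
−0.229·log₂(0.229) = 0.4870
−0.221·log₂(0.221) = 0.4813
−0.289·log₂(0.289) = 0.5176
Sum ≈ 1.9916 → 1.992 bits.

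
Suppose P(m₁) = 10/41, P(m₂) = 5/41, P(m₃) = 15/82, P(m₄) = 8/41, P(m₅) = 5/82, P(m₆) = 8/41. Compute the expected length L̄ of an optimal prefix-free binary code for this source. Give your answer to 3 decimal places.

Repeatedly combine the two least-probable nodes; the expected code length is the sum of the merged weights.
merge 5/82 + 5/41 → 15/82
merge 15/82 + 15/82 → 15/41
merge 8/41 + 8/41 → 16/41
merge 10/41 + 15/41 → 25/41
merge 16/41 + 25/41 → 1
L = 15/82 + 15/41 + 16/41 + 25/41 + 1 = 209/82 ≈ 2.549 bits/symbol.

2.549 bits/symbol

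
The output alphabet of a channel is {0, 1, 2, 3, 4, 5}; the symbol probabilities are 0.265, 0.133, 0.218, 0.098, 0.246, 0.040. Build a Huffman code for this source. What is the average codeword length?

2.409 bits/symbol

Repeatedly combine the two least-probable nodes; the expected code length is the sum of the merged weights.
merge 1/25 + 49/500 → 69/500
merge 133/1000 + 69/500 → 271/1000
merge 109/500 + 123/500 → 58/125
merge 53/200 + 271/1000 → 67/125
merge 58/125 + 67/125 → 1
L = 69/500 + 271/1000 + 58/125 + 67/125 + 1 = 2409/1000 = 2.409 bits/symbol.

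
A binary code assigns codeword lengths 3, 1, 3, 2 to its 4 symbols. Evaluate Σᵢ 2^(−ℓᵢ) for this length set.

With common denominator 2^3 = 8: Σ 2^(−ℓᵢ) = 1/8 + 4/8 + 1/8 + 2/8 = 8/8 = 1.

1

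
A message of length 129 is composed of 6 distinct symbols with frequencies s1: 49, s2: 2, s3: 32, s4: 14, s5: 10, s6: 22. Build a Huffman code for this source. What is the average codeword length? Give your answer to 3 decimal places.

2.287 bits/symbol

Probabilities are the counts divided by 129.
Repeatedly combine the two least-probable nodes; the expected code length is the sum of the merged weights.
merge 2/129 + 10/129 → 4/43
merge 4/43 + 14/129 → 26/129
merge 22/129 + 26/129 → 16/43
merge 32/129 + 16/43 → 80/129
merge 49/129 + 80/129 → 1
L = 4/43 + 26/129 + 16/43 + 80/129 + 1 = 295/129 ≈ 2.287 bits/symbol.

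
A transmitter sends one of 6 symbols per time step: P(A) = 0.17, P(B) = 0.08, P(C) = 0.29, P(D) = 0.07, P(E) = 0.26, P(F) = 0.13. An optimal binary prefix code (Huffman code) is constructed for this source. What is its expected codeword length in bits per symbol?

Repeatedly combine the two least-probable nodes; the expected code length is the sum of the merged weights.
merge 7/100 + 2/25 → 3/20
merge 13/100 + 3/20 → 7/25
merge 17/100 + 13/50 → 43/100
merge 7/25 + 29/100 → 57/100
merge 43/100 + 57/100 → 1
L = 3/20 + 7/25 + 43/100 + 57/100 + 1 = 243/100 = 2.43 bits/symbol.

2.43 bits/symbol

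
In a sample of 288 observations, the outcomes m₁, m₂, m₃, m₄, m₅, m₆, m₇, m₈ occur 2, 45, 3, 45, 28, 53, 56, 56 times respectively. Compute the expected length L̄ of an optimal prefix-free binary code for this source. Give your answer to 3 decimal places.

Probabilities are the counts divided by 288.
Repeatedly combine the two least-probable nodes; the expected code length is the sum of the merged weights.
merge 1/144 + 1/96 → 5/288
merge 5/288 + 7/72 → 11/96
merge 11/96 + 5/32 → 13/48
merge 5/32 + 53/288 → 49/144
merge 7/36 + 7/36 → 7/18
merge 13/48 + 49/144 → 11/18
merge 7/18 + 11/18 → 1
L = 5/288 + 11/96 + 13/48 + 49/144 + 7/18 + 11/18 + 1 = 395/144 ≈ 2.743 bits/symbol.

2.743 bits/symbol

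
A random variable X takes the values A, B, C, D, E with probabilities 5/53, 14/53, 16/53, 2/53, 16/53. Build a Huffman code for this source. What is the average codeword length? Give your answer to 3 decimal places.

Repeatedly combine the two least-probable nodes; the expected code length is the sum of the merged weights.
merge 2/53 + 5/53 → 7/53
merge 7/53 + 14/53 → 21/53
merge 16/53 + 16/53 → 32/53
merge 21/53 + 32/53 → 1
L = 7/53 + 21/53 + 32/53 + 1 = 113/53 ≈ 2.132 bits/symbol.

2.132 bits/symbol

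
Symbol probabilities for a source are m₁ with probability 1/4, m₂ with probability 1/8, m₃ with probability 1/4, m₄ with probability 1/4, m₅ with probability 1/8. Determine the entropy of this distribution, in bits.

Each probability is a power of 1/2, so log₂(1/p) is an integer.
H = Σ p·log₂(1/p) = 1/4·2 + 1/8·3 + 1/4·2 + 1/4·2 + 1/8·3 = 2.25 bits.

2.25 bits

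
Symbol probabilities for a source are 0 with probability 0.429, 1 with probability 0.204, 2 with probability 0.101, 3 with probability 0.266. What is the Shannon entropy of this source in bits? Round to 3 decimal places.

1.834 bits

H = −Σ pᵢ log₂ pᵢ.
−0.429·log₂(0.429) = 0.5238
−0.204·log₂(0.204) = 0.4678
−0.101·log₂(0.101) = 0.3341
−0.266·log₂(0.266) = 0.5082
Sum ≈ 1.8339 → 1.834 bits.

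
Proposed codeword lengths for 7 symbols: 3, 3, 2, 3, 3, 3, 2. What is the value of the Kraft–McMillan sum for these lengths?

With common denominator 2^3 = 8: Σ 2^(−ℓᵢ) = 1/8 + 1/8 + 2/8 + 1/8 + 1/8 + 1/8 + 2/8 = 9/8 = 1.125.

1.125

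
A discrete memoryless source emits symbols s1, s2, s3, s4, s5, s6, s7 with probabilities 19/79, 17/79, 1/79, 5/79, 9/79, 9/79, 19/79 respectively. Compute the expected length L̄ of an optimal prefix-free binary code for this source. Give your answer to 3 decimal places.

Repeatedly combine the two least-probable nodes; the expected code length is the sum of the merged weights.
merge 1/79 + 5/79 → 6/79
merge 6/79 + 9/79 → 15/79
merge 9/79 + 15/79 → 24/79
merge 17/79 + 19/79 → 36/79
merge 19/79 + 24/79 → 43/79
merge 36/79 + 43/79 → 1
L = 6/79 + 15/79 + 24/79 + 36/79 + 43/79 + 1 = 203/79 ≈ 2.570 bits/symbol.

2.570 bits/symbol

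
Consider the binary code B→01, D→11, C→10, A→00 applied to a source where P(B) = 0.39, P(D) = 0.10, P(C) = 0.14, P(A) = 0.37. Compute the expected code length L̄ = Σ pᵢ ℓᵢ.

L̄ = Σ pᵢ·ℓᵢ = 0.39·2 + 0.10·2 + 0.14·2 + 0.37·2 = 2 bits/symbol.

2 bits/symbol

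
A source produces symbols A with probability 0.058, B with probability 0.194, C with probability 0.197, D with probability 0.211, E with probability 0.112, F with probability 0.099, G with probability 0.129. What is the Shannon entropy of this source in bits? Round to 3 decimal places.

H = −Σ pᵢ log₂ pᵢ.
−0.058·log₂(0.058) = 0.2383
−0.194·log₂(0.194) = 0.4590
−0.197·log₂(0.197) = 0.4617
−0.211·log₂(0.211) = 0.4736
−0.112·log₂(0.112) = 0.3537
−0.099·log₂(0.099) = 0.3303
−0.129·log₂(0.129) = 0.3811
Sum ≈ 2.6978 → 2.698 bits.

2.698 bits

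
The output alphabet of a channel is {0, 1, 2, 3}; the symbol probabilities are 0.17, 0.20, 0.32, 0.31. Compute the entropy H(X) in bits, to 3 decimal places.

H = −Σ pᵢ log₂ pᵢ.
−0.17·log₂(0.17) = 0.4346
−0.20·log₂(0.20) = 0.4644
−0.32·log₂(0.32) = 0.5260
−0.31·log₂(0.31) = 0.5238
Sum ≈ 1.9488 → 1.949 bits.

1.949 bits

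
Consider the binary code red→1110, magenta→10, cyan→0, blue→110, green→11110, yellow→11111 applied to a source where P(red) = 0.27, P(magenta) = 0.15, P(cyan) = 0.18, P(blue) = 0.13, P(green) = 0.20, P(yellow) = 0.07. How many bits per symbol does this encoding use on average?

L̄ = Σ pᵢ·ℓᵢ = 0.27·4 + 0.15·2 + 0.18·1 + 0.13·3 + 0.20·5 + 0.07·5 = 3.3 bits/symbol.

3.3 bits/symbol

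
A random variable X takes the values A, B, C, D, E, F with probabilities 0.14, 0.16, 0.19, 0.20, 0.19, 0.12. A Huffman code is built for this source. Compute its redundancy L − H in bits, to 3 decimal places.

Entropy H = −Σ p log₂ p ≈ 2.5620 bits.
Huffman merges: 3/25+7/50→13/50; 4/25+19/100→7/20; 19/100+1/5→39/100; 13/50+7/20→61/100; 39/100+61/100→1. L = 261/100 ≈ 2.6100.
L − H = 2.6100 − 2.5620 = 0.048 bits.

0.048 bits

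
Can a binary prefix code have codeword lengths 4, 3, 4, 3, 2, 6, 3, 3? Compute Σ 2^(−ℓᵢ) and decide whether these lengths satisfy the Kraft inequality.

0.890625; yes

With common denominator 2^6 = 64: Σ 2^(−ℓᵢ) = 4/64 + 8/64 + 4/64 + 8/64 + 16/64 + 1/64 + 8/64 + 8/64 = 57/64 = 0.890625.
Kraft's inequality requires Σ ≤ 1; here Σ = 0.890625 ≤ 1, so such a prefix code exists.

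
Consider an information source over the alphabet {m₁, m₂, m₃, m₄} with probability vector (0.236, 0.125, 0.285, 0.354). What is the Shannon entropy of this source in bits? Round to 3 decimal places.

H = −Σ pᵢ log₂ pᵢ.
−0.236·log₂(0.236) = 0.4916
−0.125·log₂(0.125) = 0.3750
−0.285·log₂(0.285) = 0.5161
−0.354·log₂(0.354) = 0.5304
Sum ≈ 1.9131 → 1.913 bits.

1.913 bits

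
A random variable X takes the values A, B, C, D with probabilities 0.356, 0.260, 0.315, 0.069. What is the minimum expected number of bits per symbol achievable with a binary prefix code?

Repeatedly combine the two least-probable nodes; the expected code length is the sum of the merged weights.
merge 69/1000 + 13/50 → 329/1000
merge 63/200 + 329/1000 → 161/250
merge 89/250 + 161/250 → 1
L = 329/1000 + 161/250 + 1 = 1973/1000 = 1.973 bits/symbol.

1.973 bits/symbol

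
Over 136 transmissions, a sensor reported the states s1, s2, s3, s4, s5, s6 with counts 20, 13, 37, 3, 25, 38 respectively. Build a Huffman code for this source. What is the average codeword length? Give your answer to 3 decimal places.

2.382 bits/symbol

Probabilities are the counts divided by 136.
Repeatedly combine the two least-probable nodes; the expected code length is the sum of the merged weights.
merge 3/136 + 13/136 → 2/17
merge 2/17 + 5/34 → 9/34
merge 25/136 + 9/34 → 61/136
merge 37/136 + 19/68 → 75/136
merge 61/136 + 75/136 → 1
L = 2/17 + 9/34 + 61/136 + 75/136 + 1 = 81/34 ≈ 2.382 bits/symbol.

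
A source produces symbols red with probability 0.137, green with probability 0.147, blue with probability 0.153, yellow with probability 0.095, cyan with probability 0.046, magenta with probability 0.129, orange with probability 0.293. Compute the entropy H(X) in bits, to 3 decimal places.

H = −Σ pᵢ log₂ pᵢ.
−0.137·log₂(0.137) = 0.3929
−0.147·log₂(0.147) = 0.4066
−0.153·log₂(0.153) = 0.4144
−0.095·log₂(0.095) = 0.3226
−0.046·log₂(0.046) = 0.2043
−0.129·log₂(0.129) = 0.3811
−0.293·log₂(0.293) = 0.5189
Sum ≈ 2.6409 → 2.641 bits.

2.641 bits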